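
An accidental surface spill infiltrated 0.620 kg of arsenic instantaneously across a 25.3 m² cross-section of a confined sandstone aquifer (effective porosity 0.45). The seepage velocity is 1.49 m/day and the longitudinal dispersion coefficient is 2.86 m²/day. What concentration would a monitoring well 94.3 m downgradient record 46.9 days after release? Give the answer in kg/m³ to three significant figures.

For an instantaneous plane source, C(x,t) = M/(n_e·A·√(4πDt)) · exp(−(x−vt)²/(4Dt)), with n_e·A the pore (flow) area.
Plume center vt = 1.49 × 46.9 = 69.881 m, so the well at 94.3 m is 24.419 m downgradient of the peak.
√(4πDt) = 41.06 m, giving peak height M/(n_e·A·√(4πDt)) = 0.620/(0.45 × 25.3 × 41.06) = 0.001326 kg/m³.
(x−vt)²/(4Dt) = (24.419)²/(4 × 2.86 × 46.9) = 1.111; exp(−1.111) = 0.3292.
C = 0.001326 × 0.3292 = 0.000437 kg/m³.

0.000437 kg/m³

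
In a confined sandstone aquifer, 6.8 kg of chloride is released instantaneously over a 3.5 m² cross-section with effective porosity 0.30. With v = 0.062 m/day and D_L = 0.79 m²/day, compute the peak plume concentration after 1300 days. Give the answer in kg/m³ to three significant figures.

The peak of an instantaneous 1D plume sits at x = vt; there the Gaussian factor is 1 and C_max = M/(n_e·A·√(4πDt)), where n_e·A is the pore area the mass is dissolved in.
√(4πDt) = √(4π × 0.79 × 1300) = 113.6 m, so C_max = 6.8/(0.30 × 3.5 × 113.6) = 0.0570 kg/m³.

0.0570 kg/m³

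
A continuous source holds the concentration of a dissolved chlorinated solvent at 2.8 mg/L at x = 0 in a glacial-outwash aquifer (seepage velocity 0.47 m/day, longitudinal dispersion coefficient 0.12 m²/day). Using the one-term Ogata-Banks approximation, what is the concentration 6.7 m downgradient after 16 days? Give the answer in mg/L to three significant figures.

For a continuous step input, C/C₀ ≈ ½·erfc((x−vt)/(2√(Dt))).
vt = 0.47 × 16 = 7.52 m and 2√(Dt) = 2√(0.12 × 16) = 2.771 m.
Argument (x−vt)/(2√(Dt)) = (6.7 − 7.52)/2.771 = -0.2959; ½·erfc(-0.2959) = 0.6622.
C = 2.8 × 0.6622 = 1.85 mg/L.

1.85 mg/L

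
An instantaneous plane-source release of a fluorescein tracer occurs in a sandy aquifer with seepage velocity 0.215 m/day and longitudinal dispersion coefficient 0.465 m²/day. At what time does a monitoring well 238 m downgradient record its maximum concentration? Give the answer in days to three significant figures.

For the 1D instantaneous-source solution, setting ∂C/∂t = 0 at fixed x gives v²t² + 2Dt − x² = 0, so t = (√(D² + v²x²) − D)/v².
√(D² + v²x²) = √(0.465² + 0.215² × 238²) = 51.17; v² = 0.046225.
t = (51.17 − 0.465)/0.046225 = 1100 days (vs. the pure-advection estimate x/v = 1110 d).

1100 days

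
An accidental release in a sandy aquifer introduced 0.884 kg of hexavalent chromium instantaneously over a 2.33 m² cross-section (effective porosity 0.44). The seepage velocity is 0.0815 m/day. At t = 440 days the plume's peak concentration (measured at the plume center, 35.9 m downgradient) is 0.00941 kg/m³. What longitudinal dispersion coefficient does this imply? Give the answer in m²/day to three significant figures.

1.52 m²/day

At the plume center C_max = M/(n_e·A·√(4πDt)), so D = M²/(4πt·(n_e·A·C_max)²).
n_e·A·C_max = 0.44 × 2.33 × 0.00941 = 0.009647 kg/m.
D = 0.884²/(4π × 440 × 0.009647²) = 1.52 m²/day.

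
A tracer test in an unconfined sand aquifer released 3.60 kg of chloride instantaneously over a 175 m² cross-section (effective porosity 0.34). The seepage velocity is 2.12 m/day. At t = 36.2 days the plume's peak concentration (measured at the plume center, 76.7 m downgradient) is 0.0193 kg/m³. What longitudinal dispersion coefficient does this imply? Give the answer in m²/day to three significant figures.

0.0216 m²/day

At the plume center C_max = M/(n_e·A·√(4πDt)), so D = M²/(4πt·(n_e·A·C_max)²).
n_e·A·C_max = 0.34 × 175 × 0.0193 = 1.148 kg/m.
D = 3.60²/(4π × 36.2 × 1.148²) = 0.0216 m²/day.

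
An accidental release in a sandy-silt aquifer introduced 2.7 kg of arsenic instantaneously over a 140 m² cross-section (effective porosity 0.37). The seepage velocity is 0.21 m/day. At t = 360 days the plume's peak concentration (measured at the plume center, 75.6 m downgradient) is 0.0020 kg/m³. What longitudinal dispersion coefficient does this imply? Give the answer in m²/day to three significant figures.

At the plume center C_max = M/(n_e·A·√(4πDt)), so D = M²/(4πt·(n_e·A·C_max)²).
n_e·A·C_max = 0.37 × 140 × 0.0020 = 0.1036 kg/m.
D = 2.7²/(4π × 360 × 0.1036²) = 0.150 m²/day.

0.150 m²/day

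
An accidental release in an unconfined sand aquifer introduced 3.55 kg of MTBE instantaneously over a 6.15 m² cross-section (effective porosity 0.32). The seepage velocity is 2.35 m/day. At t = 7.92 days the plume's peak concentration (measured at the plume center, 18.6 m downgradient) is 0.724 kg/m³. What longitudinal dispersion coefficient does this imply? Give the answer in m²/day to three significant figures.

0.0624 m²/day

At the plume center C_max = M/(n_e·A·√(4πDt)), so D = M²/(4πt·(n_e·A·C_max)²).
n_e·A·C_max = 0.32 × 6.15 × 0.724 = 1.425 kg/m.
D = 3.55²/(4π × 7.92 × 1.425²) = 0.0624 m²/day.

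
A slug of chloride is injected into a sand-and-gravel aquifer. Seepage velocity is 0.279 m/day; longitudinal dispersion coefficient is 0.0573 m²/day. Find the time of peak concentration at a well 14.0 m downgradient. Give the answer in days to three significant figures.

49.4 days

For the 1D instantaneous-source solution, setting ∂C/∂t = 0 at fixed x gives v²t² + 2Dt − x² = 0, so t = (√(D² + v²x²) − D)/v².
√(D² + v²x²) = √(0.0573² + 0.279² × 14.0²) = 3.906; v² = 0.077841.
t = (3.906 − 0.0573)/0.077841 = 49.4 days (vs. the pure-advection estimate x/v = 50.2 d).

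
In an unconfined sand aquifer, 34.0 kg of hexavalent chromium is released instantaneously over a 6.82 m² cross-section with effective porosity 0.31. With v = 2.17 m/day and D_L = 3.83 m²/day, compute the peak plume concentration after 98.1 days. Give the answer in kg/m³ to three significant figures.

0.234 kg/m³

The peak of an instantaneous 1D plume sits at x = vt; there the Gaussian factor is 1 and C_max = M/(n_e·A·√(4πDt)), where n_e·A is the pore area the mass is dissolved in.
√(4πDt) = √(4π × 3.83 × 98.1) = 68.71 m, so C_max = 34.0/(0.31 × 6.82 × 68.71) = 0.234 kg/m³.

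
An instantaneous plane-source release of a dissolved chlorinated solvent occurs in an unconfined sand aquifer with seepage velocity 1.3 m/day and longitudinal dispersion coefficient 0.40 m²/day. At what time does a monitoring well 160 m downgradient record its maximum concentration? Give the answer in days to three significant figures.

For the 1D instantaneous-source solution, setting ∂C/∂t = 0 at fixed x gives v²t² + 2Dt − x² = 0, so t = (√(D² + v²x²) − D)/v².
√(D² + v²x²) = √(0.40² + 1.3² × 160²) = 208.0; v² = 1.69.
t = (208.0 − 0.40)/1.69 = 123 days (vs. the pure-advection estimate x/v = 123 d).

123 days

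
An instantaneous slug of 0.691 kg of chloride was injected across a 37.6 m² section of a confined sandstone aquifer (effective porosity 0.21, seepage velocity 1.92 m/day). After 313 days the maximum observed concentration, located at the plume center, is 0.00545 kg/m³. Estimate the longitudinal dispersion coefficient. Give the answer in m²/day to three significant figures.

0.0656 m²/day

At the plume center C_max = M/(n_e·A·√(4πDt)), so D = M²/(4πt·(n_e·A·C_max)²).
n_e·A·C_max = 0.21 × 37.6 × 0.00545 = 0.04303 kg/m.
D = 0.691²/(4π × 313 × 0.04303²) = 0.0656 m²/day.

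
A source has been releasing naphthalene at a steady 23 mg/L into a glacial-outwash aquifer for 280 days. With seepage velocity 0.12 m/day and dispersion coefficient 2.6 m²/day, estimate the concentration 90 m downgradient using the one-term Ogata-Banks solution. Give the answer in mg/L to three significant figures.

For a continuous step input, C/C₀ ≈ ½·erfc((x−vt)/(2√(Dt))).
vt = 0.12 × 280 = 33.6 m and 2√(Dt) = 2√(2.6 × 280) = 53.96 m.
Argument (x−vt)/(2√(Dt)) = (90 − 33.6)/53.96 = 1.045; ½·erfc(1.045) = 0.06972.
C = 23 × 0.06972 = 1.60 mg/L.

1.60 mg/L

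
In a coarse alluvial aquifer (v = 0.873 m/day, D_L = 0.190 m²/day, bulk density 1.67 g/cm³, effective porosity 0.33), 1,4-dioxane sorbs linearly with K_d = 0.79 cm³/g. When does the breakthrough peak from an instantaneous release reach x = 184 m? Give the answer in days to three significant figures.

1050 days

Retardation factor R = 1 + ρ_b·K_d/n = 1 + 1.67 × 0.79/0.33 = 4.998.
Sorption retards both mechanisms: v_R = v/R = 0.1747 m/day, D_R = D/R = 0.03802 m²/day.
Peak time from v_R²t² + 2D_R t − x² = 0: t = (√(D_R² + v_R²x²) − D_R)/v_R².
√(D_R² + v_R²x²) = √(0.03802² + 0.1747² × 184²) = 32.14; v_R² = 0.03052.
t = (32.14 − 0.03802)/0.03052 = 1050 days.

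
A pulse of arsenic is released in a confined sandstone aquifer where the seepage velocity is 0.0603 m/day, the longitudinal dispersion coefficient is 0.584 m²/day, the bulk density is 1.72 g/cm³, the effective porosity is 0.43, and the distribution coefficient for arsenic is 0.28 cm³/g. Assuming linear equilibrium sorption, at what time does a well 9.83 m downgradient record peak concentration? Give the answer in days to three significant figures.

145 days

Retardation factor R = 1 + ρ_b·K_d/n = 1 + 1.72 × 0.28/0.43 = 2.120.
Sorption retards both mechanisms: v_R = v/R = 0.02844 m/day, D_R = D/R = 0.2755 m²/day.
Peak time from v_R²t² + 2D_R t − x² = 0: t = (√(D_R² + v_R²x²) − D_R)/v_R².
√(D_R² + v_R²x²) = √(0.2755² + 0.02844² × 9.83²) = 0.3925; v_R² = 0.0008088.
t = (0.3925 − 0.2755)/0.0008088 = 145 days.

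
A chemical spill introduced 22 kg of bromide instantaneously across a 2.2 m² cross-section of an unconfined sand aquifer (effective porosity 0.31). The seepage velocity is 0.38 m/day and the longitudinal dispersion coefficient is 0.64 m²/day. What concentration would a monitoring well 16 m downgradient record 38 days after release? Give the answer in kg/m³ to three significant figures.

1.80 kg/m³

For an instantaneous plane source, C(x,t) = M/(n_e·A·√(4πDt)) · exp(−(x−vt)²/(4Dt)), with n_e·A the pore (flow) area.
Plume center vt = 0.38 × 38 = 14.44 m, so the well at 16 m is 1.56 m downgradient of the peak.
√(4πDt) = 17.48 m, giving peak height M/(n_e·A·√(4πDt)) = 22/(0.31 × 2.2 × 17.48) = 1.845 kg/m³.
(x−vt)²/(4Dt) = (1.56)²/(4 × 0.64 × 38) = 0.02502; exp(−0.02502) = 0.9753.
C = 1.845 × 0.9753 = 1.80 kg/m³.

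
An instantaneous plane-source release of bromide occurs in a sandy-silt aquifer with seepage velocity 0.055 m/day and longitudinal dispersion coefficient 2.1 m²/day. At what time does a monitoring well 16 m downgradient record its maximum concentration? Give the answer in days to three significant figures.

For the 1D instantaneous-source solution, setting ∂C/∂t = 0 at fixed x gives v²t² + 2Dt − x² = 0, so t = (√(D² + v²x²) − D)/v².
√(D² + v²x²) = √(2.1² + 0.055² × 16²) = 2.277; v² = 0.003025.
t = (2.277 − 2.1)/0.003025 = 58.5 days (vs. the pure-advection estimate x/v = 291 d).

58.5 days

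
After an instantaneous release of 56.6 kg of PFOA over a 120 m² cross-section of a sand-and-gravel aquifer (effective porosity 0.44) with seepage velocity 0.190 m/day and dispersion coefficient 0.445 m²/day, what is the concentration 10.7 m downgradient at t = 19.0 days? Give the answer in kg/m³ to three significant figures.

0.0235 kg/m³

For an instantaneous plane source, C(x,t) = M/(n_e·A·√(4πDt)) · exp(−(x−vt)²/(4Dt)), with n_e·A the pore (flow) area.
Plume center vt = 0.190 × 19.0 = 3.61 m, so the well at 10.7 m is 7.09 m downgradient of the peak.
√(4πDt) = 10.31 m, giving peak height M/(n_e·A·√(4πDt)) = 56.6/(0.44 × 120 × 10.31) = 0.1040 kg/m³.
(x−vt)²/(4Dt) = (7.09)²/(4 × 0.445 × 19.0) = 1.486; exp(−1.486) = 0.2263.
C = 0.1040 × 0.2263 = 0.0235 kg/m³.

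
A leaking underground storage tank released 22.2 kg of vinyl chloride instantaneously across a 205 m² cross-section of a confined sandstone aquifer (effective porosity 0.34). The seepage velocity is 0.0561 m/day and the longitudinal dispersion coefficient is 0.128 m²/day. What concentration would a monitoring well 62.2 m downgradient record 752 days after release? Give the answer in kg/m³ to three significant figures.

0.00324 kg/m³

For an instantaneous plane source, C(x,t) = M/(n_e·A·√(4πDt)) · exp(−(x−vt)²/(4Dt)), with n_e·A the pore (flow) area.
Plume center vt = 0.0561 × 752 = 42.1872 m, so the well at 62.2 m is 20.0128 m downgradient of the peak.
√(4πDt) = 34.78 m, giving peak height M/(n_e·A·√(4πDt)) = 22.2/(0.34 × 205 × 34.78) = 0.009158 kg/m³.
(x−vt)²/(4Dt) = (20.0128)²/(4 × 0.128 × 752) = 1.040; exp(−1.040) = 0.3535.
C = 0.009158 × 0.3535 = 0.00324 kg/m³.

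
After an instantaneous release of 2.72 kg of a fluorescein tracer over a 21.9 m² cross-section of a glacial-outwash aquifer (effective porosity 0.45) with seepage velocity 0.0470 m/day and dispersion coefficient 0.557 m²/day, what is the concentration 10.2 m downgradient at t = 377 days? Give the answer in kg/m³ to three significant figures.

For an instantaneous plane source, C(x,t) = M/(n_e·A·√(4πDt)) · exp(−(x−vt)²/(4Dt)), with n_e·A the pore (flow) area.
Plume center vt = 0.0470 × 377 = 17.719 m, so the well at 10.2 m is 7.519 m upgradient of the peak.
√(4πDt) = 51.37 m, giving peak height M/(n_e·A·√(4πDt)) = 2.72/(0.45 × 21.9 × 51.37) = 0.005373 kg/m³.
(x−vt)²/(4Dt) = (-7.519)²/(4 × 0.557 × 377) = 0.06731; exp(−0.06731) = 0.9349.
C = 0.005373 × 0.9349 = 0.00502 kg/m³.

0.00502 kg/m³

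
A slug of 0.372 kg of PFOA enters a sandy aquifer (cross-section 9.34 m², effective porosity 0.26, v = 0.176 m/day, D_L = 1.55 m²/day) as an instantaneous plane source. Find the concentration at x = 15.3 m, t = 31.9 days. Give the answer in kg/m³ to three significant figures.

For an instantaneous plane source, C(x,t) = M/(n_e·A·√(4πDt)) · exp(−(x−vt)²/(4Dt)), with n_e·A the pore (flow) area.
Plume center vt = 0.176 × 31.9 = 5.6144 m, so the well at 15.3 m is 9.6856 m downgradient of the peak.
√(4πDt) = 24.93 m, giving peak height M/(n_e·A·√(4πDt)) = 0.372/(0.26 × 9.34 × 24.93) = 0.006145 kg/m³.
(x−vt)²/(4Dt) = (9.6856)²/(4 × 1.55 × 31.9) = 0.4743; exp(−0.4743) = 0.6223.
C = 0.006145 × 0.6223 = 0.00382 kg/m³.

0.00382 kg/m³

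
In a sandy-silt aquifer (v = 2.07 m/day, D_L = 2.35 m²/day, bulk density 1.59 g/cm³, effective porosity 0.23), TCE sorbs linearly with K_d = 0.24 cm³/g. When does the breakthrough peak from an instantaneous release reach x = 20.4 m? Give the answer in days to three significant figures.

Retardation factor R = 1 + ρ_b·K_d/n = 1 + 1.59 × 0.24/0.23 = 2.659.
Sorption retards both mechanisms: v_R = v/R = 0.7785 m/day, D_R = D/R = 0.8838 m²/day.
Peak time from v_R²t² + 2D_R t − x² = 0: t = (√(D_R² + v_R²x²) − D_R)/v_R².
√(D_R² + v_R²x²) = √(0.8838² + 0.7785² × 20.4²) = 15.91; v_R² = 0.6061.
t = (15.91 − 0.8838)/0.6061 = 24.8 days.

24.8 days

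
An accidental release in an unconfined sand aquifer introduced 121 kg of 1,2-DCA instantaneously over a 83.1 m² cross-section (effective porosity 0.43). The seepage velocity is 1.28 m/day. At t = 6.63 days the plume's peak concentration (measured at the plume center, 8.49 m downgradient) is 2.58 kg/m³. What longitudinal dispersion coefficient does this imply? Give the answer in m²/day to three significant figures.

At the plume center C_max = M/(n_e·A·√(4πDt)), so D = M²/(4πt·(n_e·A·C_max)²).
n_e·A·C_max = 0.43 × 83.1 × 2.58 = 92.19 kg/m.
D = 121²/(4π × 6.63 × 92.19²) = 0.0207 m²/day.

0.0207 m²/day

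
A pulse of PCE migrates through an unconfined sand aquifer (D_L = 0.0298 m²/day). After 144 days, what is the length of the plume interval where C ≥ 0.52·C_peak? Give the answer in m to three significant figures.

The plume is Gaussian with σ = √(2Dt) = √(2 × 0.0298 × 144) = 2.930 m.
C/C_peak = exp(−Δx²/(2σ²)) = 0.52 ⇒ Δx = σ·√(−2 ln 0.52) = 2.930 × 1.144 = 3.352 m.
Width = 2Δx = 6.70 m.

6.70 m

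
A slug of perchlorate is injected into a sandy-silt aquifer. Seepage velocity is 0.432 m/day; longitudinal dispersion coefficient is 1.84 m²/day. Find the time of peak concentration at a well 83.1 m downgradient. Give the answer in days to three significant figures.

For the 1D instantaneous-source solution, setting ∂C/∂t = 0 at fixed x gives v²t² + 2Dt − x² = 0, so t = (√(D² + v²x²) − D)/v².
√(D² + v²x²) = √(1.84² + 0.432² × 83.1²) = 35.95; v² = 0.186624.
t = (35.95 − 1.84)/0.186624 = 183 days (vs. the pure-advection estimate x/v = 192 d).

183 days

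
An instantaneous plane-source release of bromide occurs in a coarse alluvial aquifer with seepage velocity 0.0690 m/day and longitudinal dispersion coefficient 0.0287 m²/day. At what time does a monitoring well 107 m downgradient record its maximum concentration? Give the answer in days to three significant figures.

For the 1D instantaneous-source solution, setting ∂C/∂t = 0 at fixed x gives v²t² + 2Dt − x² = 0, so t = (√(D² + v²x²) − D)/v².
√(D² + v²x²) = √(0.0287² + 0.0690² × 107²) = 7.383; v² = 0.004761.
t = (7.383 − 0.0287)/0.004761 = 1540 days (vs. the pure-advection estimate x/v = 1550 d).

1540 days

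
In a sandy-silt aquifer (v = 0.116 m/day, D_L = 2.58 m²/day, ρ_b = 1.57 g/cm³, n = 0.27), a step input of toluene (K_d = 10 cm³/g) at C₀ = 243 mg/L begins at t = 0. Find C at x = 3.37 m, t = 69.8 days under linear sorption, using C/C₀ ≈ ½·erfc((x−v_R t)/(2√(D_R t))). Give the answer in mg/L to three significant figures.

Retardation factor R = 1 + ρ_b·K_d/n = 1 + 1.57 × 10/0.27 = 59.15.
Sorption retards both mechanisms: v_R = v/R = 0.001961 m/day, D_R = D/R = 0.04362 m²/day.
v_R·t = 0.001961 × 69.8 = 0.1368778 m; 2√(D_R t) = 3.490 m; argument = (3.37 − 0.1368778)/3.490 = 0.9264.
C = C₀ × ½·erfc(0.9264) = 243 × 0.09508 = 23.1 mg/L.

23.1 mg/L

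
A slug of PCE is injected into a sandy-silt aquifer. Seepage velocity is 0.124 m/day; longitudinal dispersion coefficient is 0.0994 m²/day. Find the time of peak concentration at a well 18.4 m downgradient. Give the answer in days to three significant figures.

For the 1D instantaneous-source solution, setting ∂C/∂t = 0 at fixed x gives v²t² + 2Dt − x² = 0, so t = (√(D² + v²x²) − D)/v².
√(D² + v²x²) = √(0.0994² + 0.124² × 18.4²) = 2.284; v² = 0.015376.
t = (2.284 − 0.0994)/0.015376 = 142 days (vs. the pure-advection estimate x/v = 148 d).

142 days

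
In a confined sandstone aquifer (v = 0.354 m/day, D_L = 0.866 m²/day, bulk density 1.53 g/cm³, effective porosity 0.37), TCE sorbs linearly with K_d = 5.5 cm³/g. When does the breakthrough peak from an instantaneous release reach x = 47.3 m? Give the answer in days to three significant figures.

Retardation factor R = 1 + ρ_b·K_d/n = 1 + 1.53 × 5.5/0.37 = 23.74.
Sorption retards both mechanisms: v_R = v/R = 0.01491 m/day, D_R = D/R = 0.03648 m²/day.
Peak time from v_R²t² + 2D_R t − x² = 0: t = (√(D_R² + v_R²x²) − D_R)/v_R².
√(D_R² + v_R²x²) = √(0.03648² + 0.01491² × 47.3²) = 0.7062; v_R² = 0.0002223.
t = (0.7062 − 0.03648)/0.0002223 = 3010 days.

3010 days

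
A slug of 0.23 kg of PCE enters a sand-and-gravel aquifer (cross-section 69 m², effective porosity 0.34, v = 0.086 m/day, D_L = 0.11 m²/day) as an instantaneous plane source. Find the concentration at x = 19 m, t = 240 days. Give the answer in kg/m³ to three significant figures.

0.000525 kg/m³

For an instantaneous plane source, C(x,t) = M/(n_e·A·√(4πDt)) · exp(−(x−vt)²/(4Dt)), with n_e·A the pore (flow) area.
Plume center vt = 0.086 × 240 = 20.64 m, so the well at 19 m is 1.64 m upgradient of the peak.
√(4πDt) = 18.21 m, giving peak height M/(n_e·A·√(4πDt)) = 0.23/(0.34 × 69 × 18.21) = 0.0005384 kg/m³.
(x−vt)²/(4Dt) = (-1.64)²/(4 × 0.11 × 240) = 0.02547; exp(−0.02547) = 0.9749.
C = 0.0005384 × 0.9749 = 0.000525 kg/m³.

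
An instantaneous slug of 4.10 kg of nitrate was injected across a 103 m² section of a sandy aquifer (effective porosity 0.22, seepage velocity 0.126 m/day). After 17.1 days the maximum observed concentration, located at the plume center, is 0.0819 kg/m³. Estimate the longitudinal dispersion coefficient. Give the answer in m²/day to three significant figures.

0.0227 m²/day

At the plume center C_max = M/(n_e·A·√(4πDt)), so D = M²/(4πt·(n_e·A·C_max)²).
n_e·A·C_max = 0.22 × 103 × 0.0819 = 1.856 kg/m.
D = 4.10²/(4π × 17.1 × 1.856²) = 0.0227 m²/day.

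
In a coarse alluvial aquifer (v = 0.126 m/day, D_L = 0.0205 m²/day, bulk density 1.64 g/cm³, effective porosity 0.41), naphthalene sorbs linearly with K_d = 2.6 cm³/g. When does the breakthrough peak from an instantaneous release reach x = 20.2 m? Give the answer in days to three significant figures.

1810 days

Retardation factor R = 1 + ρ_b·K_d/n = 1 + 1.64 × 2.6/0.41 = 11.40.
Sorption retards both mechanisms: v_R = v/R = 0.01105 m/day, D_R = D/R = 0.001798 m²/day.
Peak time from v_R²t² + 2D_R t − x² = 0: t = (√(D_R² + v_R²x²) − D_R)/v_R².
√(D_R² + v_R²x²) = √(0.001798² + 0.01105² × 20.2²) = 0.2232; v_R² = 0.0001221.
t = (0.2232 − 0.001798)/0.0001221 = 1810 days.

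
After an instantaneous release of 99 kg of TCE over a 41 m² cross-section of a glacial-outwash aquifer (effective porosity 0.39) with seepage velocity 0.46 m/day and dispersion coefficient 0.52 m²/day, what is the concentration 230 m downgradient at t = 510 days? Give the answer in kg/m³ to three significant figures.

For an instantaneous plane source, C(x,t) = M/(n_e·A·√(4πDt)) · exp(−(x−vt)²/(4Dt)), with n_e·A the pore (flow) area.
Plume center vt = 0.46 × 510 = 234.6 m, so the well at 230 m is 4.6 m upgradient of the peak.
√(4πDt) = 57.73 m, giving peak height M/(n_e·A·√(4πDt)) = 99/(0.39 × 41 × 57.73) = 0.1072 kg/m³.
(x−vt)²/(4Dt) = (-4.6)²/(4 × 0.52 × 510) = 0.01995; exp(−0.01995) = 0.9802.
C = 0.1072 × 0.9802 = 0.105 kg/m³.

0.105 kg/m³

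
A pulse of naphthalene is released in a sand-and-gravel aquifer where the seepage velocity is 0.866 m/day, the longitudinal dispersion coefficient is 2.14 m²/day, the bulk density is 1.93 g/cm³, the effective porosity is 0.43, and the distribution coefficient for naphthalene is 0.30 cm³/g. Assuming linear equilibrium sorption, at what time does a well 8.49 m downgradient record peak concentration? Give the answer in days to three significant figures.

Retardation factor R = 1 + ρ_b·K_d/n = 1 + 1.93 × 0.30/0.43 = 2.347.
Sorption retards both mechanisms: v_R = v/R = 0.3690 m/day, D_R = D/R = 0.9118 m²/day.
Peak time from v_R²t² + 2D_R t − x² = 0: t = (√(D_R² + v_R²x²) − D_R)/v_R².
√(D_R² + v_R²x²) = √(0.9118² + 0.3690² × 8.49²) = 3.263; v_R² = 0.1362.
t = (3.263 − 0.9118)/0.1362 = 17.3 days.

17.3 days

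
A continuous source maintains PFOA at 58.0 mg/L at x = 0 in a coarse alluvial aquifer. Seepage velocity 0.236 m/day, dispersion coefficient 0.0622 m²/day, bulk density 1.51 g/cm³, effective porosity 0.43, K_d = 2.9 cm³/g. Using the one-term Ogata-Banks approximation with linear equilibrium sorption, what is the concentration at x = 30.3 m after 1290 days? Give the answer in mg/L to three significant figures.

12.1 mg/L

Retardation factor R = 1 + ρ_b·K_d/n = 1 + 1.51 × 2.9/0.43 = 11.18.
Sorption retards both mechanisms: v_R = v/R = 0.02111 m/day, D_R = D/R = 0.005564 m²/day.
v_R·t = 0.02111 × 1290 = 27.2319 m; 2√(D_R t) = 5.358 m; argument = (30.3 − 27.2319)/5.358 = 0.5726.
C = C₀ × ½·erfc(0.5726) = 58.0 × 0.2090 = 12.1 mg/L.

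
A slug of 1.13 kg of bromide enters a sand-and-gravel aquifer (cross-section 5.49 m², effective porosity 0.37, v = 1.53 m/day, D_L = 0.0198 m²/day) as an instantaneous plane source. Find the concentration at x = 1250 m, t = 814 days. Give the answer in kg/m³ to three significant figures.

For an instantaneous plane source, C(x,t) = M/(n_e·A·√(4πDt)) · exp(−(x−vt)²/(4Dt)), with n_e·A the pore (flow) area.
Plume center vt = 1.53 × 814 = 1245.42 m, so the well at 1250 m is 4.58 m downgradient of the peak.
√(4πDt) = 14.23 m, giving peak height M/(n_e·A·√(4πDt)) = 1.13/(0.37 × 5.49 × 14.23) = 0.03909 kg/m³.
(x−vt)²/(4Dt) = (4.58)²/(4 × 0.0198 × 814) = 0.3254; exp(−0.3254) = 0.7222.
C = 0.03909 × 0.7222 = 0.0282 kg/m³.

0.0282 kg/m³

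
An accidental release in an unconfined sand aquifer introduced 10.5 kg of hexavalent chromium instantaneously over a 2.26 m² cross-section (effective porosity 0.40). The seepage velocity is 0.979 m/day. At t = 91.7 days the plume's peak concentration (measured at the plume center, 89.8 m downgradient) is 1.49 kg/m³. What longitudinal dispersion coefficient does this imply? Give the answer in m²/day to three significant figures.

At the plume center C_max = M/(n_e·A·√(4πDt)), so D = M²/(4πt·(n_e·A·C_max)²).
n_e·A·C_max = 0.40 × 2.26 × 1.49 = 1.347 kg/m.
D = 10.5²/(4π × 91.7 × 1.347²) = 0.0527 m²/day.

0.0527 m²/day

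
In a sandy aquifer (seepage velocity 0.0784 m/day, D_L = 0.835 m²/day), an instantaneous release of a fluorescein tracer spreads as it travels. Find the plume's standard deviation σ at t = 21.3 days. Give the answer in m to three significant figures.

Dispersive spreading gives a Gaussian with σ² = 2Dt; advection only shifts the center.
σ = √(2 × 0.835 × 21.3) = 5.96 m.

5.96 m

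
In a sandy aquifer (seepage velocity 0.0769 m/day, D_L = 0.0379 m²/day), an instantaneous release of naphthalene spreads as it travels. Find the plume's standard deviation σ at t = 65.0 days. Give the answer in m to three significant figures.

Dispersive spreading gives a Gaussian with σ² = 2Dt; advection only shifts the center.
σ = √(2 × 0.0379 × 65.0) = 2.22 m.

2.22 m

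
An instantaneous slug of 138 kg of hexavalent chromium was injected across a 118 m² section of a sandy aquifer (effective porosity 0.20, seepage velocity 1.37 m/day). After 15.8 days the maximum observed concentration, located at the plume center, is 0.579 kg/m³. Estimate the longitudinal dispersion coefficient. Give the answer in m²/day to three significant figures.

0.514 m²/day

At the plume center C_max = M/(n_e·A·√(4πDt)), so D = M²/(4πt·(n_e·A·C_max)²).
n_e·A·C_max = 0.20 × 118 × 0.579 = 13.66 kg/m.
D = 138²/(4π × 15.8 × 13.66²) = 0.514 m²/day.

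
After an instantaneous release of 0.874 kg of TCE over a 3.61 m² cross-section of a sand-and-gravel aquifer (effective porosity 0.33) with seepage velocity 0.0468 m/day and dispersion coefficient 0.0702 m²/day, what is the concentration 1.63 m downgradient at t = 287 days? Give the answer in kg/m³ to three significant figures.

For an instantaneous plane source, C(x,t) = M/(n_e·A·√(4πDt)) · exp(−(x−vt)²/(4Dt)), with n_e·A the pore (flow) area.
Plume center vt = 0.0468 × 287 = 13.4316 m, so the well at 1.63 m is 11.8016 m upgradient of the peak.
√(4πDt) = 15.91 m, giving peak height M/(n_e·A·√(4πDt)) = 0.874/(0.33 × 3.61 × 15.91) = 0.04611 kg/m³.
(x−vt)²/(4Dt) = (-11.8016)²/(4 × 0.0702 × 287) = 1.728; exp(−1.728) = 0.1776.
C = 0.04611 × 0.1776 = 0.00819 kg/m³.

0.00819 kg/m³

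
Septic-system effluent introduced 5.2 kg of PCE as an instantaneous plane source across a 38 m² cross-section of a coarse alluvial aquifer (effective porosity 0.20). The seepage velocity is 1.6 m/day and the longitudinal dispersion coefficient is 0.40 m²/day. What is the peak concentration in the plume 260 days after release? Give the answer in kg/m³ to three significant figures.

The peak of an instantaneous 1D plume sits at x = vt; there the Gaussian factor is 1 and C_max = M/(n_e·A·√(4πDt)), where n_e·A is the pore area the mass is dissolved in.
√(4πDt) = √(4π × 0.40 × 260) = 36.15 m, so C_max = 5.2/(0.20 × 38 × 36.15) = 0.0189 kg/m³.

0.0189 kg/m³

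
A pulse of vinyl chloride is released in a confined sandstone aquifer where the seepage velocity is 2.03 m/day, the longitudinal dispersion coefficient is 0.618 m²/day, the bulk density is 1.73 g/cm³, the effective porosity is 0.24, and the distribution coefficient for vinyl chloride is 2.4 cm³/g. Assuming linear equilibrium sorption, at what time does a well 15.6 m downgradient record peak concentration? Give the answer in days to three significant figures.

138 days

Retardation factor R = 1 + ρ_b·K_d/n = 1 + 1.73 × 2.4/0.24 = 18.30.
Sorption retards both mechanisms: v_R = v/R = 0.1109 m/day, D_R = D/R = 0.03377 m²/day.
Peak time from v_R²t² + 2D_R t − x² = 0: t = (√(D_R² + v_R²x²) − D_R)/v_R².
√(D_R² + v_R²x²) = √(0.03377² + 0.1109² × 15.6²) = 1.730; v_R² = 0.01230.
t = (1.730 − 0.03377)/0.01230 = 138 days.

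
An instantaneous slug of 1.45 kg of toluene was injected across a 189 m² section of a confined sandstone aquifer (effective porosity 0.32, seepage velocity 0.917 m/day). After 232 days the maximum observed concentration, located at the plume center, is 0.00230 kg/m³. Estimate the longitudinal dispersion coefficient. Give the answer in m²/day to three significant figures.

0.0373 m²/day

At the plume center C_max = M/(n_e·A·√(4πDt)), so D = M²/(4πt·(n_e·A·C_max)²).
n_e·A·C_max = 0.32 × 189 × 0.00230 = 0.1391 kg/m.
D = 1.45²/(4π × 232 × 0.1391²) = 0.0373 m²/day.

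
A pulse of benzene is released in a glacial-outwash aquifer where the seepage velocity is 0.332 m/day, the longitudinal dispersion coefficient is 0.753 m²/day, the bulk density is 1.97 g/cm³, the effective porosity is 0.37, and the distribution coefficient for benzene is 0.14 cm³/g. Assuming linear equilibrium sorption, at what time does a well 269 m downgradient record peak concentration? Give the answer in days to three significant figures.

Retardation factor R = 1 + ρ_b·K_d/n = 1 + 1.97 × 0.14/0.37 = 1.745.
Sorption retards both mechanisms: v_R = v/R = 0.1903 m/day, D_R = D/R = 0.4315 m²/day.
Peak time from v_R²t² + 2D_R t − x² = 0: t = (√(D_R² + v_R²x²) − D_R)/v_R².
√(D_R² + v_R²x²) = √(0.4315² + 0.1903² × 269²) = 51.19; v_R² = 0.03621.
t = (51.19 − 0.4315)/0.03621 = 1400 days.

1400 days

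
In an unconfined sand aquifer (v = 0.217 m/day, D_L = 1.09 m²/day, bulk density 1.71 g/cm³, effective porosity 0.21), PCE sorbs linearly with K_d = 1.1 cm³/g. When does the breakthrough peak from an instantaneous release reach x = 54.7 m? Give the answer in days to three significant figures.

2290 days

Retardation factor R = 1 + ρ_b·K_d/n = 1 + 1.71 × 1.1/0.21 = 9.957.
Sorption retards both mechanisms: v_R = v/R = 0.02179 m/day, D_R = D/R = 0.1095 m²/day.
Peak time from v_R²t² + 2D_R t − x² = 0: t = (√(D_R² + v_R²x²) − D_R)/v_R².
√(D_R² + v_R²x²) = √(0.1095² + 0.02179² × 54.7²) = 1.197; v_R² = 0.0004748.
t = (1.197 − 0.1095)/0.0004748 = 2290 days.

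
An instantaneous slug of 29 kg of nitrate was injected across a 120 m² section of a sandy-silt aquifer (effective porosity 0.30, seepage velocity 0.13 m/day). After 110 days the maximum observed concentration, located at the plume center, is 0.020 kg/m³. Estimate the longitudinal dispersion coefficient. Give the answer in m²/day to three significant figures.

1.17 m²/day

At the plume center C_max = M/(n_e·A·√(4πDt)), so D = M²/(4πt·(n_e·A·C_max)²).
n_e·A·C_max = 0.30 × 120 × 0.020 = 0.7200 kg/m.
D = 29²/(4π × 110 × 0.7200²) = 1.17 m²/day.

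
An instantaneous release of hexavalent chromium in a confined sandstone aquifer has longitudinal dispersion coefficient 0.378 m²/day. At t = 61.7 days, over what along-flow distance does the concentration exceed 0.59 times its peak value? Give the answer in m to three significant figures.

The plume is Gaussian with σ = √(2Dt) = √(2 × 0.378 × 61.7) = 6.830 m.
C/C_peak = exp(−Δx²/(2σ²)) = 0.59 ⇒ Δx = σ·√(−2 ln 0.59) = 6.830 × 1.027 = 7.014 m.
Width = 2Δx = 14.0 m.

14.0 m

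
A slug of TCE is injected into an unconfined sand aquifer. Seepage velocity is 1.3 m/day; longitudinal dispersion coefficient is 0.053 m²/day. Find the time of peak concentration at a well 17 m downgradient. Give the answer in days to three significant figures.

13.0 days

For the 1D instantaneous-source solution, setting ∂C/∂t = 0 at fixed x gives v²t² + 2Dt − x² = 0, so t = (√(D² + v²x²) − D)/v².
√(D² + v²x²) = √(0.053² + 1.3² × 17²) = 22.10; v² = 1.69.
t = (22.10 − 0.053)/1.69 = 13.0 days (vs. the pure-advection estimate x/v = 13.1 d).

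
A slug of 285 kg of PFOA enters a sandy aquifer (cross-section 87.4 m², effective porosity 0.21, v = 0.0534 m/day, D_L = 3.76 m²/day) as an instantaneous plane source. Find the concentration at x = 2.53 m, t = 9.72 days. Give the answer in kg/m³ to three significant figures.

0.705 kg/m³

For an instantaneous plane source, C(x,t) = M/(n_e·A·√(4πDt)) · exp(−(x−vt)²/(4Dt)), with n_e·A the pore (flow) area.
Plume center vt = 0.0534 × 9.72 = 0.519048 m, so the well at 2.53 m is 2.010952 m downgradient of the peak.
√(4πDt) = 21.43 m, giving peak height M/(n_e·A·√(4πDt)) = 285/(0.21 × 87.4 × 21.43) = 0.7246 kg/m³.
(x−vt)²/(4Dt) = (2.010952)²/(4 × 3.76 × 9.72) = 0.02766; exp(−0.02766) = 0.9727.
C = 0.7246 × 0.9727 = 0.705 kg/m³.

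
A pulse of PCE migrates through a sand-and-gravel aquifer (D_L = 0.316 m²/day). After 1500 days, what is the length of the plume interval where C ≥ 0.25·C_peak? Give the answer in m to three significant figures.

The plume is Gaussian with σ = √(2Dt) = √(2 × 0.316 × 1500) = 30.79 m.
C/C_peak = exp(−Δx²/(2σ²)) = 0.25 ⇒ Δx = σ·√(−2 ln 0.25) = 30.79 × 1.665 = 51.27 m.
Width = 2Δx = 103 m.

103 m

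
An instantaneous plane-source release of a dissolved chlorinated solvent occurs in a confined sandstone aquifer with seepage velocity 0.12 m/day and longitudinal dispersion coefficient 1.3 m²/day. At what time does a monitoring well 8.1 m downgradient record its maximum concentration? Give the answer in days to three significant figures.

For the 1D instantaneous-source solution, setting ∂C/∂t = 0 at fixed x gives v²t² + 2Dt − x² = 0, so t = (√(D² + v²x²) − D)/v².
√(D² + v²x²) = √(1.3² + 0.12² × 8.1²) = 1.623; v² = 0.0144.
t = (1.623 − 1.3)/0.0144 = 22.4 days (vs. the pure-advection estimate x/v = 67.5 d).

22.4 days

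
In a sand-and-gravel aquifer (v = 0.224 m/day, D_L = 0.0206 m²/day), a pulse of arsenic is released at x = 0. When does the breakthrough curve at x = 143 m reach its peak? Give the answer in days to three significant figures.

For the 1D instantaneous-source solution, setting ∂C/∂t = 0 at fixed x gives v²t² + 2Dt − x² = 0, so t = (√(D² + v²x²) − D)/v².
√(D² + v²x²) = √(0.0206² + 0.224² × 143²) = 32.03; v² = 0.050176.
t = (32.03 − 0.0206)/0.050176 = 638 days (vs. the pure-advection estimate x/v = 638 d).

638 days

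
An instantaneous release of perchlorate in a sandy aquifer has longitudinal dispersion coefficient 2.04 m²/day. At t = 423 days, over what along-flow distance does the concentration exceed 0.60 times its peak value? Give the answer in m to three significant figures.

84.0 m

The plume is Gaussian with σ = √(2Dt) = √(2 × 2.04 × 423) = 41.54 m.
C/C_peak = exp(−Δx²/(2σ²)) = 0.60 ⇒ Δx = σ·√(−2 ln 0.60) = 41.54 × 1.011 = 42.00 m.
Width = 2Δx = 84.0 m.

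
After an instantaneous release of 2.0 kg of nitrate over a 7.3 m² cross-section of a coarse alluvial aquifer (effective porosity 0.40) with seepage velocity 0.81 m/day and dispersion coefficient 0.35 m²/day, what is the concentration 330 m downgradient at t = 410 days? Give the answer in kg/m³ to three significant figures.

0.0160 kg/m³

For an instantaneous plane source, C(x,t) = M/(n_e·A·√(4πDt)) · exp(−(x−vt)²/(4Dt)), with n_e·A the pore (flow) area.
Plume center vt = 0.81 × 410 = 332.1 m, so the well at 330 m is 2.1 m upgradient of the peak.
√(4πDt) = 42.46 m, giving peak height M/(n_e·A·√(4πDt)) = 2.0/(0.40 × 7.3 × 42.46) = 0.01613 kg/m³.
(x−vt)²/(4Dt) = (-2.1)²/(4 × 0.35 × 410) = 0.007683; exp(−0.007683) = 0.9923.
C = 0.01613 × 0.9923 = 0.0160 kg/m³.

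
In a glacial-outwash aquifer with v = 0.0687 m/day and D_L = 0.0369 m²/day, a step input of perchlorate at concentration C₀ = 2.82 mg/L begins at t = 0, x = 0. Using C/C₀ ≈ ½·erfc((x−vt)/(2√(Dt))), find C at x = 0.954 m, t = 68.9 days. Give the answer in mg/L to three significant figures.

2.69 mg/L

For a continuous step input, C/C₀ ≈ ½·erfc((x−vt)/(2√(Dt))).
vt = 0.0687 × 68.9 = 4.73343 m and 2√(Dt) = 2√(0.0369 × 68.9) = 3.189 m.
Argument (x−vt)/(2√(Dt)) = (0.954 − 4.73343)/3.189 = -1.185; ½·erfc(-1.185) = 0.9531.
C = 2.82 × 0.9531 = 2.69 mg/L.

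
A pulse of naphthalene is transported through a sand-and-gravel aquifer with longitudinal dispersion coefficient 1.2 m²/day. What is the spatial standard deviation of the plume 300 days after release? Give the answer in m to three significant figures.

Dispersive spreading gives a Gaussian with σ² = 2Dt; advection only shifts the center.
σ = √(2 × 1.2 × 300) = 26.8 m.

26.8 m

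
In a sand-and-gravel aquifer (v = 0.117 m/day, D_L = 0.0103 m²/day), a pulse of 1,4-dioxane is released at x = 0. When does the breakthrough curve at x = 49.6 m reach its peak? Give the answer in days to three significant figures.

423 days

For the 1D instantaneous-source solution, setting ∂C/∂t = 0 at fixed x gives v²t² + 2Dt − x² = 0, so t = (√(D² + v²x²) − D)/v².
√(D² + v²x²) = √(0.0103² + 0.117² × 49.6²) = 5.803; v² = 0.013689.
t = (5.803 − 0.0103)/0.013689 = 423 days (vs. the pure-advection estimate x/v = 424 d).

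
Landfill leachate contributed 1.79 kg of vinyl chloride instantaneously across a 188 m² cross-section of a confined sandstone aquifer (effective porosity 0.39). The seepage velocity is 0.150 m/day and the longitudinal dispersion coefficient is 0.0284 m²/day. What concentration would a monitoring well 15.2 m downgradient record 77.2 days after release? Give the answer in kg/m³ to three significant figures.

0.00104 kg/m³

For an instantaneous plane source, C(x,t) = M/(n_e·A·√(4πDt)) · exp(−(x−vt)²/(4Dt)), with n_e·A the pore (flow) area.
Plume center vt = 0.150 × 77.2 = 11.58 m, so the well at 15.2 m is 3.62 m downgradient of the peak.
√(4πDt) = 5.249 m, giving peak height M/(n_e·A·√(4πDt)) = 1.79/(0.39 × 188 × 5.249) = 0.004651 kg/m³.
(x−vt)²/(4Dt) = (3.62)²/(4 × 0.0284 × 77.2) = 1.494; exp(−1.494) = 0.2245.
C = 0.004651 × 0.2245 = 0.00104 kg/m³.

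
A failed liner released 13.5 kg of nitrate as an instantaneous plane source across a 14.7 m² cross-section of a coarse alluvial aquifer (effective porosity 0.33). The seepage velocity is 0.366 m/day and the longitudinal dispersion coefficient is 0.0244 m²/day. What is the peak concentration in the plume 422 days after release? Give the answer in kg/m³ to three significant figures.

0.245 kg/m³

The peak of an instantaneous 1D plume sits at x = vt; there the Gaussian factor is 1 and C_max = M/(n_e·A·√(4πDt)), where n_e·A is the pore area the mass is dissolved in.
√(4πDt) = √(4π × 0.0244 × 422) = 11.38 m, so C_max = 13.5/(0.33 × 14.7 × 11.38) = 0.245 kg/m³.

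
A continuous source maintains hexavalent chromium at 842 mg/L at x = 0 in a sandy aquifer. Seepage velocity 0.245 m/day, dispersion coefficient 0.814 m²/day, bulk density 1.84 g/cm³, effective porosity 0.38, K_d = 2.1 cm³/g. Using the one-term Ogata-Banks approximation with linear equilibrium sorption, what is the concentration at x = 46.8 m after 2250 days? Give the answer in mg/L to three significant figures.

468 mg/L

Retardation factor R = 1 + ρ_b·K_d/n = 1 + 1.84 × 2.1/0.38 = 11.17.
Sorption retards both mechanisms: v_R = v/R = 0.02193 m/day, D_R = D/R = 0.07287 m²/day.
v_R·t = 0.02193 × 2250 = 49.3425 m; 2√(D_R t) = 25.61 m; argument = (46.8 − 49.3425)/25.61 = -0.09928.
C = C₀ × ½·erfc(-0.09928) = 842 × 0.5558 = 468 mg/L.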